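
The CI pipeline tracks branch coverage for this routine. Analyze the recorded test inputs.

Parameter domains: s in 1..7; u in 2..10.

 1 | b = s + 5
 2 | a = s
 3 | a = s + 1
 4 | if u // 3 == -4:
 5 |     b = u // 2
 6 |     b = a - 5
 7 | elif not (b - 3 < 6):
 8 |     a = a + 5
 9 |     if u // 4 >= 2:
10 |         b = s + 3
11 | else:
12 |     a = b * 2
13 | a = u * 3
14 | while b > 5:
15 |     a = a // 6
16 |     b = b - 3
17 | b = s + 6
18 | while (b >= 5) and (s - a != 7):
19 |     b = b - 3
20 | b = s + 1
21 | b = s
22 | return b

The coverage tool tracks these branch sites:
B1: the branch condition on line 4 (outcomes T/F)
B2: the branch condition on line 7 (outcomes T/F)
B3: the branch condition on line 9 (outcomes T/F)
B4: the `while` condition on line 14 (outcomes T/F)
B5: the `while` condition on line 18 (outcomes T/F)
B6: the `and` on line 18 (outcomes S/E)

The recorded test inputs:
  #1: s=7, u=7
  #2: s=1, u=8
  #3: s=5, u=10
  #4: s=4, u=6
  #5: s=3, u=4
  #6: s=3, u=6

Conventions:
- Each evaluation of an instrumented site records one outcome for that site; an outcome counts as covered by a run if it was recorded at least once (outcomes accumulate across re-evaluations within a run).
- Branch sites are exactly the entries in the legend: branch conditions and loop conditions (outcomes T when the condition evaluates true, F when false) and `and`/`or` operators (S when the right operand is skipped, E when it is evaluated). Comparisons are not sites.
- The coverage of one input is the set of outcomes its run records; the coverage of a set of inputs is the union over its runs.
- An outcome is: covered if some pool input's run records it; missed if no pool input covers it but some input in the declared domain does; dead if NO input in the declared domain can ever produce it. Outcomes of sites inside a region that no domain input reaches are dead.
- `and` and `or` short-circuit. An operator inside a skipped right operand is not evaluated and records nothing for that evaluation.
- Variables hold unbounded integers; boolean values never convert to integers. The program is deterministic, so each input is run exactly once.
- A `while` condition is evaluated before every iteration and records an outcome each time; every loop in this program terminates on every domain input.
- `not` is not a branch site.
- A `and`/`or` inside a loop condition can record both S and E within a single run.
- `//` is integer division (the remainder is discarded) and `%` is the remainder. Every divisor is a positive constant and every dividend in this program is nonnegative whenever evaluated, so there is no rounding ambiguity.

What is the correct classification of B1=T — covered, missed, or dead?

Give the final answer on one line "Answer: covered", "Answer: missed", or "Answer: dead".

no pool input records B1=T
checking all 63 inputs in the declared domain: B1=T is never recorded -> dead

Answer: dead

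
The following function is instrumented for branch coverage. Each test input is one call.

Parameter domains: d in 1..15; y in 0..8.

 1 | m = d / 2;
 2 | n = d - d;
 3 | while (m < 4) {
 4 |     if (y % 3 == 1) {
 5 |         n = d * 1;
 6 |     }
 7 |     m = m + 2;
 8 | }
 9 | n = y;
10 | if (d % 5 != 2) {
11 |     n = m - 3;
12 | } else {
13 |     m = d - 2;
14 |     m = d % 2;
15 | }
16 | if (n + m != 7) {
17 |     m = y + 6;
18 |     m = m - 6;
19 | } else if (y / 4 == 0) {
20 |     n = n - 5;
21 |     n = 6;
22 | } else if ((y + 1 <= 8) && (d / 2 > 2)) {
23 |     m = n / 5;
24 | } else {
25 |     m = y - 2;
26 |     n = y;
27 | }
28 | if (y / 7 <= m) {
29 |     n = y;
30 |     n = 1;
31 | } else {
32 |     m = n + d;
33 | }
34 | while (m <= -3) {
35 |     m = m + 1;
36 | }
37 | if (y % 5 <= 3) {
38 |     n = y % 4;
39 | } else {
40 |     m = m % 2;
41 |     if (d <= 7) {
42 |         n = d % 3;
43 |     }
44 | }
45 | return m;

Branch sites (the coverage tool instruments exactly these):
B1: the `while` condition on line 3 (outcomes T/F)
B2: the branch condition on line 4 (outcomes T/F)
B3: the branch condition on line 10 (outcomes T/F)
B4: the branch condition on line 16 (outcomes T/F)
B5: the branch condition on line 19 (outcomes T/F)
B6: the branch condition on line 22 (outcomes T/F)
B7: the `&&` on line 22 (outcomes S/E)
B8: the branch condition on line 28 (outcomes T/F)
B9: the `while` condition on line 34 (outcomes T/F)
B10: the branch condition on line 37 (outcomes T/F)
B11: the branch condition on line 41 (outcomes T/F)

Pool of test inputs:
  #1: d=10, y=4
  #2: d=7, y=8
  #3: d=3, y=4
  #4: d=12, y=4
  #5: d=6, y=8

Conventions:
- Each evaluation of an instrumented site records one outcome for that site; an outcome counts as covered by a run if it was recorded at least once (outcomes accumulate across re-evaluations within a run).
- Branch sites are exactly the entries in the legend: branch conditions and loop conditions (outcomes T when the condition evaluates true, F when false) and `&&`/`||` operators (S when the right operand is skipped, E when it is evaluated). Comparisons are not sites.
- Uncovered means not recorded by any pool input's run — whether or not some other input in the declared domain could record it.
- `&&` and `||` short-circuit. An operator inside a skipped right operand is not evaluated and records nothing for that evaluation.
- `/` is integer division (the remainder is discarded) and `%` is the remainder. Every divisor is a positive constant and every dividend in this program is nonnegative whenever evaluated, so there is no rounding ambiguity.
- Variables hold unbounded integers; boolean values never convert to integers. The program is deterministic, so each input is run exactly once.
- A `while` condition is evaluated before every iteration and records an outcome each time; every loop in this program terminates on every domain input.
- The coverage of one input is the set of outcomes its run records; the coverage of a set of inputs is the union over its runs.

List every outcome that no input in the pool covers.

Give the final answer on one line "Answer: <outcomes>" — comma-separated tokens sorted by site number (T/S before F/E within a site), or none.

run #1 (d=10, y=4) runs B1->F, B3->T, B4->F, B5->F, B7->E, B6->T, B8->T, B9->F, B10->F, B11->F; records B1=F, B3=T, B4=F, B5=F, B6=T, B7=E, B8=T, B9=F, B10=F, B11=F
run #2 (d=7, y=8) runs B1->T, B2->F, B1->F, B3->F, B4->T, B8->T, B9->F, B10->T; records B1=T, B1=F, B2=F, B3=F, B4=T, B8=T, B9=F, B10=T
run #3 (d=3, y=4) runs B1->T, B2->T, B1->T, B2->T, B1->F, B3->T, B4->F, B5->F, B7->E, B6->F, B8->T, B9->F, B10->F, B11->T; records B1=T, B1=F, B2=T, B3=T, B4=F, B5=F, B6=F, B7=E, B8=T, B9=F, B10=F, B11=T
run #4 (d=12, y=4) runs B1->F, B3->F, B4->T, B8->T, B9->F, B10->F, B11->F; records B1=F, B3=F, B4=T, B8=T, B9=F, B10=F, B11=F
run #5 (d=6, y=8) runs B1->T, B2->F, B1->F, B3->T, B4->F, B5->F, B7->S, B6->F, B8->T, B9->F, B10->T; records B1=T, B1=F, B2=F, B3=T, B4=F, B5=F, B6=F, B7=S, B8=T, B9=F, B10=T
union over the pool: B1=T, B1=F, B2=T, B2=F, B3=T, B3=F, B4=T, B4=F, B5=F, B6=T, B6=F, B7=S, B7=E, B8=T, B9=F, B10=T, B10=F, B11=T, B11=F
uncovered (3 of 22): B5=T, B8=F, B9=T

Answer: B5=T, B8=F, B9=T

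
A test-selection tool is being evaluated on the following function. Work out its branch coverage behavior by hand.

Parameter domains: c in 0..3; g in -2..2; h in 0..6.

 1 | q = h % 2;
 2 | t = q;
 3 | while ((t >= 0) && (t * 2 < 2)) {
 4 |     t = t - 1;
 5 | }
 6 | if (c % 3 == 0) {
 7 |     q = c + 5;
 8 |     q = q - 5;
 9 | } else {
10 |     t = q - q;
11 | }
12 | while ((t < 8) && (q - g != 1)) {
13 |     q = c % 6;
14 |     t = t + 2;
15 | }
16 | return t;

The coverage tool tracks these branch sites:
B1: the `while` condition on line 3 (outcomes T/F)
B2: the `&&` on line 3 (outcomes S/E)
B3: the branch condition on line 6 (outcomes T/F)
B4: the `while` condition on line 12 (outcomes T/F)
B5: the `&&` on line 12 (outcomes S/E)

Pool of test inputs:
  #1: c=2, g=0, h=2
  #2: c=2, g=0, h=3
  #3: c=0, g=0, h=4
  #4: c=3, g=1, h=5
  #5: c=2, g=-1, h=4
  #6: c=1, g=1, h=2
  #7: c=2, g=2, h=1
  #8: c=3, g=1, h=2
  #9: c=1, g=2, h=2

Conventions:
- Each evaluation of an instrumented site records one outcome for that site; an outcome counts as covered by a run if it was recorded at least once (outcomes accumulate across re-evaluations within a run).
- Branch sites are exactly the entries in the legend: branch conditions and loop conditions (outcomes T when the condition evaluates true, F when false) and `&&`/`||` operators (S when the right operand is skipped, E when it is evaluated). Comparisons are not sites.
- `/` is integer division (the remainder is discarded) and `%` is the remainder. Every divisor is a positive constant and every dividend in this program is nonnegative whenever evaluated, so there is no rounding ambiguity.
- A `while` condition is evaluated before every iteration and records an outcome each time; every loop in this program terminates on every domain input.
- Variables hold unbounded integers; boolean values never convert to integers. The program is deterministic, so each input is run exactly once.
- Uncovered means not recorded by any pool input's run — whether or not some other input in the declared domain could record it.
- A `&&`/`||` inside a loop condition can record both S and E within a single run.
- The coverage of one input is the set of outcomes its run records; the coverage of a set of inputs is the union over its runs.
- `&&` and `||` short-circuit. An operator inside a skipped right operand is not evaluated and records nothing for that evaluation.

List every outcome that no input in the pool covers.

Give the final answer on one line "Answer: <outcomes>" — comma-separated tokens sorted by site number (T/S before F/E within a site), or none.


input #1, c=2, g=0, h=2: events B2->E, B1->T, B2->S, B1->F, B3->F, B5->E, B4->T, B5->E, B4->T, B5->E, B4->T, B5->E, B4->T, B5->S, ...; outcomes B1=T, B1=F, B2=S, B2=E, B3=F, B4=T, B4=F, B5=S, B5=E
input #2, c=2, g=0, h=3: events B2->E, B1->F, B3->F, B5->E, B4->F; outcomes B1=F, B2=E, B3=F, B4=F, B5=E
input #3, c=0, g=0, h=4: events B2->E, B1->T, B2->S, B1->F, B3->T, B5->E, B4->T, B5->E, B4->T, B5->E, B4->T, B5->E, B4->T, B5->E, ...; outcomes B1=T, B1=F, B2=S, B2=E, B3=T, B4=T, B4=F, B5=S, B5=E
input #4, c=3, g=1, h=5: events B2->E, B1->F, B3->T, B5->E, B4->T, B5->E, B4->T, B5->E, B4->T, B5->E, B4->T, B5->S, B4->F; outcomes B1=F, B2=E, B3=T, B4=T, B4=F, B5=S, B5=E
input #5, c=2, g=-1, h=4: events B2->E, B1->T, B2->S, B1->F, B3->F, B5->E, B4->F; outcomes B1=T, B1=F, B2=S, B2=E, B3=F, B4=F, B5=E
input #6, c=1, g=1, h=2: events B2->E, B1->T, B2->S, B1->F, B3->F, B5->E, B4->T, B5->E, B4->T, B5->E, B4->T, B5->E, B4->T, B5->S, ...; outcomes B1=T, B1=F, B2=S, B2=E, B3=F, B4=T, B4=F, B5=S, B5=E
input #7, c=2, g=2, h=1: events B2->E, B1->F, B3->F, B5->E, B4->T, B5->E, B4->T, B5->E, B4->T, B5->E, B4->T, B5->S, B4->F; outcomes B1=F, B2=E, B3=F, B4=T, B4=F, B5=S, B5=E
input #8, c=3, g=1, h=2: events B2->E, B1->T, B2->S, B1->F, B3->T, B5->E, B4->T, B5->E, B4->T, B5->E, B4->T, B5->E, B4->T, B5->E, ...; outcomes B1=T, B1=F, B2=S, B2=E, B3=T, B4=T, B4=F, B5=S, B5=E
input #9, c=1, g=2, h=2: events B2->E, B1->T, B2->S, B1->F, B3->F, B5->E, B4->T, B5->E, B4->T, B5->E, B4->T, B5->E, B4->T, B5->S, ...; outcomes B1=T, B1=F, B2=S, B2=E, B3=F, B4=T, B4=F, B5=S, B5=E
union over the pool: B1=T, B1=F, B2=S, B2=E, B3=T, B3=F, B4=T, B4=F, B5=S, B5=E
uncovered (0 of 10): none
Answer: none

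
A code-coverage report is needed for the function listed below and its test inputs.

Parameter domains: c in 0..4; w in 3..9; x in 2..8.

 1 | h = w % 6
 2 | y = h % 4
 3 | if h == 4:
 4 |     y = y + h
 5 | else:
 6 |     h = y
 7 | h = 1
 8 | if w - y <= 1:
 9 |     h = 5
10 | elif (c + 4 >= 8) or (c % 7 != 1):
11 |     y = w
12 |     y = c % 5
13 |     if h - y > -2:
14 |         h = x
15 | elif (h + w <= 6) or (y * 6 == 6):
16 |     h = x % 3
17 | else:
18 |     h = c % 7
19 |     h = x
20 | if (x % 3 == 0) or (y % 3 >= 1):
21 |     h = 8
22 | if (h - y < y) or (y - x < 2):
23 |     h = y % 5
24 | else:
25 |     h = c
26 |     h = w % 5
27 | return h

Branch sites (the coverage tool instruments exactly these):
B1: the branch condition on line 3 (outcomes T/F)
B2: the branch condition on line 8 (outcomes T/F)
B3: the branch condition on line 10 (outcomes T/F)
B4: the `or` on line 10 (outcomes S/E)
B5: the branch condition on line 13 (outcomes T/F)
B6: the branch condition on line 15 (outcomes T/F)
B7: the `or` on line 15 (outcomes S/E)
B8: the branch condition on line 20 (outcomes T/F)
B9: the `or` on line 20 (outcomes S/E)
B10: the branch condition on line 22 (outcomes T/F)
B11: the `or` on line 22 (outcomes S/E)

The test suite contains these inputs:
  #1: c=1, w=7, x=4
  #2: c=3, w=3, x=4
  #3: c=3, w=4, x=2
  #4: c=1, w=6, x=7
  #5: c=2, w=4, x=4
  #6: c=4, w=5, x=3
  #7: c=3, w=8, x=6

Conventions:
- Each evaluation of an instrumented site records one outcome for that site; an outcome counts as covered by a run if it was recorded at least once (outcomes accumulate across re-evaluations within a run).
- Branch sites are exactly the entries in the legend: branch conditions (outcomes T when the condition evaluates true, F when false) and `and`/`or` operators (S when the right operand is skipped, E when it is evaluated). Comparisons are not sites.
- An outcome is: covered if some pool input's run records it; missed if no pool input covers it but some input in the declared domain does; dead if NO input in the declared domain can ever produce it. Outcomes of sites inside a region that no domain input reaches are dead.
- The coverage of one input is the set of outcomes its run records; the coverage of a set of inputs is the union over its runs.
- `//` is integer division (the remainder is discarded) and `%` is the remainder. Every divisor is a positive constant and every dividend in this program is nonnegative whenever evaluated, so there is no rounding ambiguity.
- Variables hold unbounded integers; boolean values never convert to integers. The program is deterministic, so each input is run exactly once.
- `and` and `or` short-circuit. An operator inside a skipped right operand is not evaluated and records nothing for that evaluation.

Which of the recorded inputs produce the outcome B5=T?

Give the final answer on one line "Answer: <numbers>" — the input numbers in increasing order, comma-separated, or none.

input #1 (c=1, w=7, x=4): does not record B5=T
input #2 (c=3, w=3, x=4): does not record B5=T
input #3 (c=3, w=4, x=2): does not record B5=T
input #4 (c=1, w=6, x=7): does not record B5=T
input #5 (c=2, w=4, x=4): does not record B5=T
input #6 (c=4, w=5, x=3): does not record B5=T
input #7 (c=3, w=8, x=6): does not record B5=T

Answer: none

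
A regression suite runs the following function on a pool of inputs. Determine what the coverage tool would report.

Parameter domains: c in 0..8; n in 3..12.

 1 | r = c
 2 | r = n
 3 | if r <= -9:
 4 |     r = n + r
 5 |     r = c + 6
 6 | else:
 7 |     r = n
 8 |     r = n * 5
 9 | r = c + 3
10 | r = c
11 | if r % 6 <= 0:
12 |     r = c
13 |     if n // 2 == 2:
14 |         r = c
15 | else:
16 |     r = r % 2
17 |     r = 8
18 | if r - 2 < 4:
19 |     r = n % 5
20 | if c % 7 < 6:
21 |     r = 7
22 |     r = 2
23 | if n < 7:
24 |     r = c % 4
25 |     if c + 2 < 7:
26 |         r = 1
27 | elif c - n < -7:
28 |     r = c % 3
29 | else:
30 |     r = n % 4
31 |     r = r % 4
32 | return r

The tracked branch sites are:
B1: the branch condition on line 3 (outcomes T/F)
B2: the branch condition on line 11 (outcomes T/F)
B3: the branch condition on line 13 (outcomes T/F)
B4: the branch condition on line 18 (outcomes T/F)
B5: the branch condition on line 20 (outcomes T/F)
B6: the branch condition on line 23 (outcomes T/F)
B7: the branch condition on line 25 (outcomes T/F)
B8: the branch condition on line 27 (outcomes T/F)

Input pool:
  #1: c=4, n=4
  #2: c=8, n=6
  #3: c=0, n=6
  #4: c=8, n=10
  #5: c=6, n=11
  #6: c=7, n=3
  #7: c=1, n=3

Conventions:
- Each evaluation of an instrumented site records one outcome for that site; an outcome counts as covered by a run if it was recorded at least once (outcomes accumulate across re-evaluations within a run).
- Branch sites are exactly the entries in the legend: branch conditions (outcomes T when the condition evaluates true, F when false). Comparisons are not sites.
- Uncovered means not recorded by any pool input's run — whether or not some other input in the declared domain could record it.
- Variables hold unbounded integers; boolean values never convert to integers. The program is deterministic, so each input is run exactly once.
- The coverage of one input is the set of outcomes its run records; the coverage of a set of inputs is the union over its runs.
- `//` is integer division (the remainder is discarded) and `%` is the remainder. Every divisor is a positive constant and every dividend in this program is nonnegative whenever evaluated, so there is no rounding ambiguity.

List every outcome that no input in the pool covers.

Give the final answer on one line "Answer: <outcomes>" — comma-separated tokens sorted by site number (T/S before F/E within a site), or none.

input #1, c=4, n=4: outcomes B1=F, B2=F, B4=F, B5=T, B6=T, B7=T
input #2, c=8, n=6: outcomes B1=F, B2=F, B4=F, B5=T, B6=T, B7=F
input #3, c=0, n=6: outcomes B1=F, B2=T, B3=F, B4=T, B5=T, B6=T, B7=T
input #4, c=8, n=10: outcomes B1=F, B2=F, B4=F, B5=T, B6=F, B8=F
input #5, c=6, n=11: outcomes B1=F, B2=T, B3=F, B4=F, B5=F, B6=F, B8=F
input #6, c=7, n=3: outcomes B1=F, B2=F, B4=F, B5=T, B6=T, B7=F
input #7, c=1, n=3: outcomes B1=F, B2=F, B4=F, B5=T, B6=T, B7=T
union over the pool: B1=F, B2=T, B2=F, B3=F, B4=T, B4=F, B5=T, B5=F, B6=T, B6=F, B7=T, B7=F, B8=F
uncovered (3 of 16): B1=T, B3=T, B8=T

Answer: B1=T, B3=T, B8=T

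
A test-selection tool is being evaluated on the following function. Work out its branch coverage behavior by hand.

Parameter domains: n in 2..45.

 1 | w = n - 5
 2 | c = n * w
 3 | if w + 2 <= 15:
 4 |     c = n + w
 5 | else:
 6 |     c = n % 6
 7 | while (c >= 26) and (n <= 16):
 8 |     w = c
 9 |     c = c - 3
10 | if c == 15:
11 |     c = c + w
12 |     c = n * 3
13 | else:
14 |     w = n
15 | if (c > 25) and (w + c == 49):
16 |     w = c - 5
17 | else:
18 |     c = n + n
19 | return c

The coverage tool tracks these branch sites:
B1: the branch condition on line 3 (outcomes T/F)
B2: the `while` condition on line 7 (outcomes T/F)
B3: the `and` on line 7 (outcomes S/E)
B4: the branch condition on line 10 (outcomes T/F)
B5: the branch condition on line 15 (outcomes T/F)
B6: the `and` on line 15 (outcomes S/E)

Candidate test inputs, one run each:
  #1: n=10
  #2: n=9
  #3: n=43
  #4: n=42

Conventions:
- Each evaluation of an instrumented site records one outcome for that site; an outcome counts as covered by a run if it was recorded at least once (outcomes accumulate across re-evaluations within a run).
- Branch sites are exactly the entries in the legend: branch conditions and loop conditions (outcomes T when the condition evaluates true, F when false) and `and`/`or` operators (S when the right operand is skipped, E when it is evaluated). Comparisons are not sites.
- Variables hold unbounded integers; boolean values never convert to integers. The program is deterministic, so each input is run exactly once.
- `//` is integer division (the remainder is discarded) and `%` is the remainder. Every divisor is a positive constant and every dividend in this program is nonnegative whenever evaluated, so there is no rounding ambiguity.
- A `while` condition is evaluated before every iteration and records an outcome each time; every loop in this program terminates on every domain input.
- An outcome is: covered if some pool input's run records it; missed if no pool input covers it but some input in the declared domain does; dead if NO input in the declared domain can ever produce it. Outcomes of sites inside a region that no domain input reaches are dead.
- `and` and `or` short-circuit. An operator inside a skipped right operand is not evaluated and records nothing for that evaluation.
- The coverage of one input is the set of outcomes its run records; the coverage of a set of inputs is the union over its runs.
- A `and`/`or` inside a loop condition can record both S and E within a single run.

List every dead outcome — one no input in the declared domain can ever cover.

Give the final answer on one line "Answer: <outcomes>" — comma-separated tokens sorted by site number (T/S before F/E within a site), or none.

checking every outcome against all 44 domain inputs:
  reachable outcomes have witnesses, e.g. B1=T (e.g. n=2), B1=F (e.g. n=19), B2=T (e.g. n=16), B2=F (e.g. n=2)

Answer: none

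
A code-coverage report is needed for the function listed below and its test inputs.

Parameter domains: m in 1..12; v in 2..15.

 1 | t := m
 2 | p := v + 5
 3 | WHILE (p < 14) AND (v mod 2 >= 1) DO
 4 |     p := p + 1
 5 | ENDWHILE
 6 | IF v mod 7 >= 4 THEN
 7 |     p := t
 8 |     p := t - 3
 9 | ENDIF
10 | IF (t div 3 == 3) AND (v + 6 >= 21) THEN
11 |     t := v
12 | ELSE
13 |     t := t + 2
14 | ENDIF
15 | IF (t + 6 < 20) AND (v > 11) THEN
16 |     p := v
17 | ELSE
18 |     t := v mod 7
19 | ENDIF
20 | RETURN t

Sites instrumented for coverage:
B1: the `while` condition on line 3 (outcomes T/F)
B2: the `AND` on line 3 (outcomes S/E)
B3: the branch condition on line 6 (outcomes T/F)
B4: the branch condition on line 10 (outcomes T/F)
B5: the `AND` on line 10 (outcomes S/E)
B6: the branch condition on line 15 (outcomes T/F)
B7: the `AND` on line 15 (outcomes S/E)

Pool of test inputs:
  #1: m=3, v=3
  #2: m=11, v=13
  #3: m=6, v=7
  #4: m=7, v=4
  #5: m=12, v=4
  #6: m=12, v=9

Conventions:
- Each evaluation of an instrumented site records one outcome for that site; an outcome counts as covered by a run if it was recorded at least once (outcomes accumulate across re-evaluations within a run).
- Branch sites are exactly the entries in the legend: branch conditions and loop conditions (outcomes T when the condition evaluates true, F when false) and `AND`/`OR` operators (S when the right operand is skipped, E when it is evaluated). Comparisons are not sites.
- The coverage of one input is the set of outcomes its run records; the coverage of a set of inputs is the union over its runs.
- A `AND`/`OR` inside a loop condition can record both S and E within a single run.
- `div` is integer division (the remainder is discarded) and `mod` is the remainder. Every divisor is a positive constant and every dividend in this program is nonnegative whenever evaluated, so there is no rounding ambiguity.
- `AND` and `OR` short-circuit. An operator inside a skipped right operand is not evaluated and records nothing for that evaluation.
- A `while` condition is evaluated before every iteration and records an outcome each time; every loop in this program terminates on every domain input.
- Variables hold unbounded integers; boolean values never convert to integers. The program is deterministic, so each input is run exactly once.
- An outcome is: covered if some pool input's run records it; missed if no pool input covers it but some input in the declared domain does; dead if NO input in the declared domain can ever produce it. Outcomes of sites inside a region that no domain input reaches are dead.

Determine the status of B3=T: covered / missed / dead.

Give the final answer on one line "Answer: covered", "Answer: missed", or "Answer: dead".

B3=T is recorded by pool input(s) 2, 4, 5 -> covered

Answer: covered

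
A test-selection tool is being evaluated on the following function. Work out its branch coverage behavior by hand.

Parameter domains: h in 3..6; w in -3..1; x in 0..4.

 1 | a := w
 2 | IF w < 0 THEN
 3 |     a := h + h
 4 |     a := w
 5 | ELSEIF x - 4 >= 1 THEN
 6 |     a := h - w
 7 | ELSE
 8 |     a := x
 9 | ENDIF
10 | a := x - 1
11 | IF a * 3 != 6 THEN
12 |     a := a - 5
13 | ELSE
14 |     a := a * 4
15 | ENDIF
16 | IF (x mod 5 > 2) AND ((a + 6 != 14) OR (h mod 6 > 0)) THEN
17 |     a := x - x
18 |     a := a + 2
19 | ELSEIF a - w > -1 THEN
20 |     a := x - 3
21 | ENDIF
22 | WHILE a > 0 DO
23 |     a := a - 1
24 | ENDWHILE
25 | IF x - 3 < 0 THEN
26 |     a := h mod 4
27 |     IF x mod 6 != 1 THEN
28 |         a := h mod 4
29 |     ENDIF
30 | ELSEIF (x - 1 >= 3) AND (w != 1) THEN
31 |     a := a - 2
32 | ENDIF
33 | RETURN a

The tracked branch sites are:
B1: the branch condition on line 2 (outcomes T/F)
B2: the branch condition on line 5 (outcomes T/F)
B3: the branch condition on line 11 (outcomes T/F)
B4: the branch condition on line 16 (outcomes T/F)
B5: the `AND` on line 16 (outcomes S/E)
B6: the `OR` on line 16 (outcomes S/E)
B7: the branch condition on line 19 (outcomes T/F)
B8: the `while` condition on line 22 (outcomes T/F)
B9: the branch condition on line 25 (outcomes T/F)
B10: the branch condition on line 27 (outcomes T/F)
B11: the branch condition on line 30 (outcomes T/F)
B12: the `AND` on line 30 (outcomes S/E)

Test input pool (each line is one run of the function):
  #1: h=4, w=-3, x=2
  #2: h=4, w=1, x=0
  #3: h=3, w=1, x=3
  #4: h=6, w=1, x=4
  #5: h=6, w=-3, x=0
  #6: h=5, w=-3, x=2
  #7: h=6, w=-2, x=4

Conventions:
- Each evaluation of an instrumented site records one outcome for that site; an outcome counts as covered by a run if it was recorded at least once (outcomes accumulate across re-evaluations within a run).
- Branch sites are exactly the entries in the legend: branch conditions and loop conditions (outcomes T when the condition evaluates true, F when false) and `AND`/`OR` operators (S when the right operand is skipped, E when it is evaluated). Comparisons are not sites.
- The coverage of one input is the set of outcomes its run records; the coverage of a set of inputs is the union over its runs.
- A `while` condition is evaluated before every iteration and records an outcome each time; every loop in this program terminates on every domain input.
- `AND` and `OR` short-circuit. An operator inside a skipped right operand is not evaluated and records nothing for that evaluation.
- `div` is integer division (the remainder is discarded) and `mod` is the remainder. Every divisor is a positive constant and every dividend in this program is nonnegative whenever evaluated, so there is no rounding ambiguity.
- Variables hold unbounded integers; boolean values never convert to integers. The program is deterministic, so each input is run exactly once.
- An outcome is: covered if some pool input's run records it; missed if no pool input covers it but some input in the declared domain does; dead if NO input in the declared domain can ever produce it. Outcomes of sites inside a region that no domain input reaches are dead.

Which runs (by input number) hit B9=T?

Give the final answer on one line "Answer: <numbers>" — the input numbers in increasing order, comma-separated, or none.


input #1 (h=4, w=-3, x=2): records B9=T
input #2 (h=4, w=1, x=0): records B9=T
input #3 (h=3, w=1, x=3): does not record B9=T
input #4 (h=6, w=1, x=4): does not record B9=T
input #5 (h=6, w=-3, x=0): records B9=T
input #6 (h=5, w=-3, x=2): records B9=T
input #7 (h=6, w=-2, x=4): does not record B9=T
Answer: 1, 2, 5, 6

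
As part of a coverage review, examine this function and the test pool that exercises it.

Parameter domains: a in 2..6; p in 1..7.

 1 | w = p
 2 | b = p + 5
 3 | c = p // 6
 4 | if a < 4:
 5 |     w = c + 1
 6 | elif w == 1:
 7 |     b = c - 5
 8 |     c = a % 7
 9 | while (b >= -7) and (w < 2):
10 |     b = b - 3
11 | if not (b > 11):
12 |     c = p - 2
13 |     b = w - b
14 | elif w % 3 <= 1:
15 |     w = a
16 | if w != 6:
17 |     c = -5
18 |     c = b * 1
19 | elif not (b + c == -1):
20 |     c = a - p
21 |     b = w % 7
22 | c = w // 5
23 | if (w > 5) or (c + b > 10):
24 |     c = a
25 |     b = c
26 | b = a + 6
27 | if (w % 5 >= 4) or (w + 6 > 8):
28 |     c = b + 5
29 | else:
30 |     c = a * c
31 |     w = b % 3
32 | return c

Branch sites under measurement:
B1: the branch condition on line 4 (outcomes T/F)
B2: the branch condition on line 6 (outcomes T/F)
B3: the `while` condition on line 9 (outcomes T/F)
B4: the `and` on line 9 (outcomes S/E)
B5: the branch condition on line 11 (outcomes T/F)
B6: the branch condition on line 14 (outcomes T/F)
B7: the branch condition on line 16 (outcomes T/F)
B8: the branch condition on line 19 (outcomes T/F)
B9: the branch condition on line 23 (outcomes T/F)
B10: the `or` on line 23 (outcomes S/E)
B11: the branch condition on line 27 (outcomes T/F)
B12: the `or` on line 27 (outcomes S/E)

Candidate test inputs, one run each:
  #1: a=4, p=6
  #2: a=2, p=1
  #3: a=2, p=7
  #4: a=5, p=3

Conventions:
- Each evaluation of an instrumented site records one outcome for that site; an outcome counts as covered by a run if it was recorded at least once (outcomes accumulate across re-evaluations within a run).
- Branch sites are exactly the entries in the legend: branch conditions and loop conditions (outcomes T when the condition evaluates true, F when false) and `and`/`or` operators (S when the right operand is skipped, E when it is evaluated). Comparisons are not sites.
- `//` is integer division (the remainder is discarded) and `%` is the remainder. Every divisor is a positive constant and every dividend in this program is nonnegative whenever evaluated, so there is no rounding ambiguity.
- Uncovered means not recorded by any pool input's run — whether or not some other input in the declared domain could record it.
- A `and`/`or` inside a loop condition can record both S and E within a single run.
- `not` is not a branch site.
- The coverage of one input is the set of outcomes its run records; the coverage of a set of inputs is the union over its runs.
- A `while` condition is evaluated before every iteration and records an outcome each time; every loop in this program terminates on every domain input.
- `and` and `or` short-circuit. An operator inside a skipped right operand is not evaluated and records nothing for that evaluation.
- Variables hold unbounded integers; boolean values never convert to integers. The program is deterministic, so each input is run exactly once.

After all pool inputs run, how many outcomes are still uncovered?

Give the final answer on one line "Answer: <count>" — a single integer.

#1 (a=4, p=6) -> B1->F, B2->F, B4->E, B3->F, B5->T, B7->F, B8->F, B10->S, B9->T, B12->E, B11->T; covered: B1=F, B2=F, B3=F, B4=E, B5=T, B7=F, B8=F, B9=T, B10=S, B11=T, B12=E
#2 (a=2, p=1) -> B1->T, B4->E, B3->T, B4->E, B3->T, B4->E, B3->T, B4->E, B3->T, B4->E, B3->T, B4->S, B3->F, B5->T, ...; covered: B1=T, B3=T, B3=F, B4=S, B4=E, B5=T, B7=T, B9=F, B10=E, B11=F, B12=E
#3 (a=2, p=7) -> B1->T, B4->E, B3->F, B5->F, B6->F, B7->T, B10->E, B9->T, B12->E, B11->F; covered: B1=T, B3=F, B4=E, B5=F, B6=F, B7=T, B9=T, B10=E, B11=F, B12=E
#4 (a=5, p=3) -> B1->F, B2->F, B4->E, B3->F, B5->T, B7->T, B10->E, B9->F, B12->E, B11->T; covered: B1=F, B2=F, B3=F, B4=E, B5=T, B7=T, B9=F, B10=E, B11=T, B12=E
union over the pool: B1=T, B1=F, B2=F, B3=T, B3=F, B4=S, B4=E, B5=T, B5=F, B6=F, B7=T, B7=F, B8=F, B9=T, B9=F, B10=S, B10=E, B11=T, B11=F, B12=E
uncovered (4 of 24): B2=T, B6=T, B8=T, B12=S

Answer: 4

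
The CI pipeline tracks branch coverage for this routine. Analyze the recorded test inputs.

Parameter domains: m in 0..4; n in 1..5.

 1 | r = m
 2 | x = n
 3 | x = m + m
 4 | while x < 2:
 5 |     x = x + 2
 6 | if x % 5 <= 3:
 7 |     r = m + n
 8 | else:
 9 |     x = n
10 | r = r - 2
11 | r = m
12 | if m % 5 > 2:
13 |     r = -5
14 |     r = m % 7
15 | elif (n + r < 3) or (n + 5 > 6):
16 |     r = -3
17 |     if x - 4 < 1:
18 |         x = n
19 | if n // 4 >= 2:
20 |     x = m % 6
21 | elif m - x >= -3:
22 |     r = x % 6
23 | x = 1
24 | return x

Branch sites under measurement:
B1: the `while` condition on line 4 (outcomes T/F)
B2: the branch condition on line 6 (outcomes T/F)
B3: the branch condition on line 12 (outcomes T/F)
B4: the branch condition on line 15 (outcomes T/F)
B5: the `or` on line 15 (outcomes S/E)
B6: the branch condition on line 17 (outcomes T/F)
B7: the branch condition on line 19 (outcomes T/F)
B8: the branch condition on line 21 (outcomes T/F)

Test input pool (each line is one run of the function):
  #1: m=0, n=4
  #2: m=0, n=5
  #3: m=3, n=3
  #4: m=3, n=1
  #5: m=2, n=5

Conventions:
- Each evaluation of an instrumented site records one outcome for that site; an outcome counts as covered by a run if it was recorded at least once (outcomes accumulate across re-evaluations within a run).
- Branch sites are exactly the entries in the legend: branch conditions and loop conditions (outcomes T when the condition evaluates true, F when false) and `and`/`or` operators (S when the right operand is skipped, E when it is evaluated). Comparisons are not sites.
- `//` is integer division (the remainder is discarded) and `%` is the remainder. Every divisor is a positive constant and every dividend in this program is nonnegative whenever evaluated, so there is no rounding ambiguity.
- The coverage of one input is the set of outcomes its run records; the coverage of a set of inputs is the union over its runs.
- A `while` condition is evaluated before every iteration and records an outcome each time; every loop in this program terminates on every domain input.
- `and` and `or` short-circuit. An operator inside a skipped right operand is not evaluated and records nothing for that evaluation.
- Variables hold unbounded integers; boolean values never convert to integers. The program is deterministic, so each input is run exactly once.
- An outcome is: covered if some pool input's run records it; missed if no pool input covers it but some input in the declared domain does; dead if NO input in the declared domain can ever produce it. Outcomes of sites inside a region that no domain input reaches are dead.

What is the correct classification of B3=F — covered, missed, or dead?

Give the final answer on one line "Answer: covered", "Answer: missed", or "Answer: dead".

B3=F is recorded by pool input(s) 1, 2, 5 -> covered

Answer: covered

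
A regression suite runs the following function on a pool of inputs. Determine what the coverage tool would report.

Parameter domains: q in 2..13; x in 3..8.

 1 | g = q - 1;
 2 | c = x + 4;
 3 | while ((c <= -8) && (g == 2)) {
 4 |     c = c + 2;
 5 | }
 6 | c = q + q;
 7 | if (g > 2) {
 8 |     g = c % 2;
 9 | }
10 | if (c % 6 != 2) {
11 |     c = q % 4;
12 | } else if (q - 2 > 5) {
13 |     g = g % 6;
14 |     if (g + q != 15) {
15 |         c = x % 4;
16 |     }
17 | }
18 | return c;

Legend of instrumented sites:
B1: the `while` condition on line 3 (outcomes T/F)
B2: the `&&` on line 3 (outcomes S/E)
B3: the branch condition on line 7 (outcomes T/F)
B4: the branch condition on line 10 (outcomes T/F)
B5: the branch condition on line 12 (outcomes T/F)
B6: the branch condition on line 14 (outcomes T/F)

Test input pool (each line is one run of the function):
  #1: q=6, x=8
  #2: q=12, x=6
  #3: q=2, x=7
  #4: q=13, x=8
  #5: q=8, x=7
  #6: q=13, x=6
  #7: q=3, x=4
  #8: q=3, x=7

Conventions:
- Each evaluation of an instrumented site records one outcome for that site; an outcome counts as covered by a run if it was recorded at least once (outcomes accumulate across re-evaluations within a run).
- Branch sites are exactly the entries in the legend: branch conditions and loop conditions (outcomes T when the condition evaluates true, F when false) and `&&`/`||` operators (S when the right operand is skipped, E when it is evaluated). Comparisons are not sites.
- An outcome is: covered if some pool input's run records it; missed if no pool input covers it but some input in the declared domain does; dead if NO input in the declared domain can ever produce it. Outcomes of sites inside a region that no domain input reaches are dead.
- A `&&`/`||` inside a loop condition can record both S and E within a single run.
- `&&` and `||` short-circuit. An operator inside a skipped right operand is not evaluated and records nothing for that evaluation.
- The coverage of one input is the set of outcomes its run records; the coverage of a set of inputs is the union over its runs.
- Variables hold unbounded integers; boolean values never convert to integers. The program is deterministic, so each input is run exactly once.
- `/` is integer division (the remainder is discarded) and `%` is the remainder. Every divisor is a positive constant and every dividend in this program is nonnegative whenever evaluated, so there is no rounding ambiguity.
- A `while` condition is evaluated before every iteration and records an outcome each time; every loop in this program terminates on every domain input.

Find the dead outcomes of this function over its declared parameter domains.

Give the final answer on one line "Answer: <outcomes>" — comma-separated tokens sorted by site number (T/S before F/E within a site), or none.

running all 72 domain inputs and tallying outcomes:
  B1=T: unreachable across the whole domain -> dead
  B2=E: unreachable across the whole domain -> dead
  B6=F: unreachable across the whole domain -> dead
  reachable outcomes have witnesses, e.g. B1=F (e.g. q=2, x=3), B2=S (e.g. q=2, x=3), B3=T (e.g. q=4, x=3), B3=F (e.g. q=2, x=3)

Answer: B1=T, B2=E, B6=F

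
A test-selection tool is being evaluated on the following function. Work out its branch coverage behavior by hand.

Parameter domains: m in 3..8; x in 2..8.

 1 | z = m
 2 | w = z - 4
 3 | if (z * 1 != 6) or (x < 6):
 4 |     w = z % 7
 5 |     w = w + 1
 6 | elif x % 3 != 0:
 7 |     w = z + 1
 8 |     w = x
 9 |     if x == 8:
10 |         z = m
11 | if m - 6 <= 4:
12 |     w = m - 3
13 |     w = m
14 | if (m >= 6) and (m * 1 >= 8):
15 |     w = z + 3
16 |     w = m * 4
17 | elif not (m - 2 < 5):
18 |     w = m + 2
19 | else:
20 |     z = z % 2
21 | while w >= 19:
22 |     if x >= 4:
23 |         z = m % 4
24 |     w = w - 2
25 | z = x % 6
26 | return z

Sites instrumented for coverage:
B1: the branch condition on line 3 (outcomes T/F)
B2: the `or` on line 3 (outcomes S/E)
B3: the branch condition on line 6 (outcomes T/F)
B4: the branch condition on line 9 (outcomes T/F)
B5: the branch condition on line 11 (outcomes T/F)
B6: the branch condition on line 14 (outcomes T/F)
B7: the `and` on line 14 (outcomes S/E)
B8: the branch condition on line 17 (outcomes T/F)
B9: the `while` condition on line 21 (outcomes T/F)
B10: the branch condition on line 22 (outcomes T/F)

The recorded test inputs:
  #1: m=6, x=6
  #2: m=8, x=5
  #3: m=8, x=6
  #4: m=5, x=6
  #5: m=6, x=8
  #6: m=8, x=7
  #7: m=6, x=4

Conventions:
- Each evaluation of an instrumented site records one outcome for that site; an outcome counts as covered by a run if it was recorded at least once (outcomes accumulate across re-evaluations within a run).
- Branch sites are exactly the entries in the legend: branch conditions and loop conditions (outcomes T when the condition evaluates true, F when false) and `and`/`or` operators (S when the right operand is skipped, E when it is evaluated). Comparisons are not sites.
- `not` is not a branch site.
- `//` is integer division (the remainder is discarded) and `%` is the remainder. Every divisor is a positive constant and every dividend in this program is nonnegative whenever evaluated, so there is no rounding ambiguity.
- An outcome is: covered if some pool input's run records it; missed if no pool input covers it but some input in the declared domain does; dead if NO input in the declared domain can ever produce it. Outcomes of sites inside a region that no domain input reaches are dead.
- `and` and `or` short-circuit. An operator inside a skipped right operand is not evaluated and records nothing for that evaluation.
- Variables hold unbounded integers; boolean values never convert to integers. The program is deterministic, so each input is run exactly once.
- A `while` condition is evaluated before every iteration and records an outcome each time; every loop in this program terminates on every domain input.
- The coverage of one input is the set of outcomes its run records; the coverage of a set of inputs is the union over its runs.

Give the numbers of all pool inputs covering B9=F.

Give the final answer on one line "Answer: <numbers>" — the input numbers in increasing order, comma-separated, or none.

input #1 (m=6, x=6): covers B9=F
input #2 (m=8, x=5): covers B9=F
input #3 (m=8, x=6): covers B9=F
input #4 (m=5, x=6): covers B9=F
input #5 (m=6, x=8): covers B9=F
input #6 (m=8, x=7): covers B9=F
input #7 (m=6, x=4): covers B9=F

Answer: 1, 2, 3, 4, 5, 6, 7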